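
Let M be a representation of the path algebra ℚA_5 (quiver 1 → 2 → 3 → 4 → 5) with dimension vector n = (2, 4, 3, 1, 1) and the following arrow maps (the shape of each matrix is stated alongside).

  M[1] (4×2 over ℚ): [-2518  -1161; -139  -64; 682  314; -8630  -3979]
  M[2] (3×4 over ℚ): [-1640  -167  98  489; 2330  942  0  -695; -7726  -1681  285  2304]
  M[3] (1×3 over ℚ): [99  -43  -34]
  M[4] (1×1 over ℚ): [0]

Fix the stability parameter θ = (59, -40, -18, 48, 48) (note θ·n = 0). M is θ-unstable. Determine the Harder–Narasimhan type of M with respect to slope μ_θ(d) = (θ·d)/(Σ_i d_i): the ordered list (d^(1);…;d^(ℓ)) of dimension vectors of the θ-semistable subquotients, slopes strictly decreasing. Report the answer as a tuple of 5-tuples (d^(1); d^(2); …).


Interval decomposition of M: I[1,3], I[1,4], I[2,2], I[2,3], I[5,5].
HN type (ℓ=4): μ^(1)=48; μ^(2)=1/3; μ^(3)=-18; μ^(4)=-40

((0, 0, 0, 1, 1); (2, 2, 2, 0, 0); (0, 0, 1, 0, 0); (0, 2, 0, 0, 0))


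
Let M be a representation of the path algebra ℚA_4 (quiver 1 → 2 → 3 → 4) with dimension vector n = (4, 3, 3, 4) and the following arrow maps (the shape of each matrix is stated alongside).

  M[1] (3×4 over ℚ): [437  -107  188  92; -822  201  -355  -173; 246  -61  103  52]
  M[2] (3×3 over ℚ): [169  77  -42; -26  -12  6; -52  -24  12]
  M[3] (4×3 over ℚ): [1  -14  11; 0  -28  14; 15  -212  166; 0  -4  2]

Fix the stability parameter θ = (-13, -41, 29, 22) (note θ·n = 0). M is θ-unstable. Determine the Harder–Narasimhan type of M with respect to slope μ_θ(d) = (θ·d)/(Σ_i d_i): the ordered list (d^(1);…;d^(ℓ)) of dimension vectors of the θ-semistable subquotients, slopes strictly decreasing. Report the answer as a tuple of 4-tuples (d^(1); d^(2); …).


Via rank(M_{q-1}∘⋯∘M_p): M ≅ I[1,1], I[1,2], I[1,3], I[1,4], I[3,4], I[4,4]^2.
μ_θ-semistable layers: μ^(1)=29; μ^(2)=51/2; μ^(3)=22; μ^(4)=-13; μ^(5)=-27

((0, 0, 1, 0); (0, 0, 2, 2); (0, 0, 0, 2); (1, 0, 0, 0); (3, 3, 0, 0))


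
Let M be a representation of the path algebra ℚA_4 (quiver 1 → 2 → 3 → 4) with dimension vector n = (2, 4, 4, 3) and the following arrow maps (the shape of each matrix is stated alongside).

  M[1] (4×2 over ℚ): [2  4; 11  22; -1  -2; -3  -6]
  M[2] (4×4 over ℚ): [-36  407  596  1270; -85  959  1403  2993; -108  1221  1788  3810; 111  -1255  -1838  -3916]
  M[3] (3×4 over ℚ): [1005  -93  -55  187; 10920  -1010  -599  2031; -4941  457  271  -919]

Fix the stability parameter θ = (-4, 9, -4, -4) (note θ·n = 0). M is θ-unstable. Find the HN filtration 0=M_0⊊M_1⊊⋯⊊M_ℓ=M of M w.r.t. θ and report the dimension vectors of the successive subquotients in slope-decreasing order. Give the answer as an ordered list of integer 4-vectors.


Via rank(M_{q-1}∘⋯∘M_p): M ≅ I[1,1], I[1,3], I[2,2], I[2,4]^2, I[3,4].
μ_θ-semistable layers: μ^(1)=9; μ^(2)=5/2; μ^(3)=1/3; μ^(4)=-4

((0, 1, 0, 0); (0, 1, 1, 0); (0, 2, 2, 2); (2, 0, 1, 1))


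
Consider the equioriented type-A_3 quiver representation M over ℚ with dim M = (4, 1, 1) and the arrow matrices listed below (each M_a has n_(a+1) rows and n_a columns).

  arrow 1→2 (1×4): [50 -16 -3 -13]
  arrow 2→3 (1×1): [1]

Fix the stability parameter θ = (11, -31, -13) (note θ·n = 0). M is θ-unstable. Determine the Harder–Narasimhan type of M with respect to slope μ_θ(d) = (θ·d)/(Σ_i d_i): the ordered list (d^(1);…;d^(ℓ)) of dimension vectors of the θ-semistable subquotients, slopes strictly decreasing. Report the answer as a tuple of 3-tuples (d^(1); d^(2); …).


Barcode: M ≅ I[1,1]^3, I[1,3]. HN layers by μ_θ (2 steps, strictly decreasing):
  μ^(1)=11; μ^(2)=-11

((3, 0, 0); (1, 1, 1))


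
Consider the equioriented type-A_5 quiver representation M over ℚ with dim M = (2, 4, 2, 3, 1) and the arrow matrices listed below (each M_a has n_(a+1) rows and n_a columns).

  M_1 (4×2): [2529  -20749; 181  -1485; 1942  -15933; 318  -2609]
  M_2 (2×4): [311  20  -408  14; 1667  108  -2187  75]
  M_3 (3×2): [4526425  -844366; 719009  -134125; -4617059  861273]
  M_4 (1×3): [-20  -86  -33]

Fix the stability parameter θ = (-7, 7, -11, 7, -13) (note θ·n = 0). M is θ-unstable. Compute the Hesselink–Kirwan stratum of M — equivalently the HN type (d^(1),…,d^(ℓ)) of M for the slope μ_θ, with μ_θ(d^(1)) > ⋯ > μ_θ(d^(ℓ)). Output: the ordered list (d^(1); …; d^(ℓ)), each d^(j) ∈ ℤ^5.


Barcode: M ≅ I[1,4], I[1,5], I[2,2]^2, I[4,4]. HN layers by μ_θ (4 steps, strictly decreasing):
  μ^(1)=7; μ^(2)=-2; μ^(3)=-5/2; μ^(4)=-7

((0, 2, 0, 2, 0); (0, 1, 1, 0, 0); (0, 1, 1, 1, 1); (2, 0, 0, 0, 0))


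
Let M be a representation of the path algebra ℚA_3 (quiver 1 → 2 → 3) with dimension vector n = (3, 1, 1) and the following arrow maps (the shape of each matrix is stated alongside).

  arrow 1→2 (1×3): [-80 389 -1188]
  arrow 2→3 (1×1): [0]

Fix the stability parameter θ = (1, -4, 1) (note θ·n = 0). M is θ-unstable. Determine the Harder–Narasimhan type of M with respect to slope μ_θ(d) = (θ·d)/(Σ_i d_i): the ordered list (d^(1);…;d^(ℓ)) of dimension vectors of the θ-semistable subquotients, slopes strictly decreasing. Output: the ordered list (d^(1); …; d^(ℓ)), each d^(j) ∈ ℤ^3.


Via rank(M_{q-1}∘⋯∘M_p): M ≅ I[1,1]^2, I[1,2], I[3,3].
μ_θ-semistable layers: μ^(1)=1; μ^(2)=-3/2

((2, 0, 1); (1, 1, 0))


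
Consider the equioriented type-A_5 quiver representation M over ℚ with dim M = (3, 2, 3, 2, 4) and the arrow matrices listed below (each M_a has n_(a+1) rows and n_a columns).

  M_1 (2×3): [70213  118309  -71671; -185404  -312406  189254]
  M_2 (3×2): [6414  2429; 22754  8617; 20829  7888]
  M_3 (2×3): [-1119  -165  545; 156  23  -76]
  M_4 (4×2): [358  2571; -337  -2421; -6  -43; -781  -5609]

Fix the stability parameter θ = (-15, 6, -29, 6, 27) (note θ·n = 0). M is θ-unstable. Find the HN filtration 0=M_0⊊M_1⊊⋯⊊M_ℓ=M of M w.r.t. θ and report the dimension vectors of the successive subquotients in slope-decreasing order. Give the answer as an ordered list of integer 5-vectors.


Via rank(M_{q-1}∘⋯∘M_p): M ≅ I[1,1], I[1,5]^2, I[3,3], I[5,5]^2.
μ_θ-semistable layers: μ^(1)=27; μ^(2)=6; μ^(3)=-23/2; μ^(4)=-15; μ^(5)=-29

((0, 0, 0, 0, 4); (0, 0, 0, 2, 0); (0, 2, 2, 0, 0); (3, 0, 0, 0, 0); (0, 0, 1, 0, 0))


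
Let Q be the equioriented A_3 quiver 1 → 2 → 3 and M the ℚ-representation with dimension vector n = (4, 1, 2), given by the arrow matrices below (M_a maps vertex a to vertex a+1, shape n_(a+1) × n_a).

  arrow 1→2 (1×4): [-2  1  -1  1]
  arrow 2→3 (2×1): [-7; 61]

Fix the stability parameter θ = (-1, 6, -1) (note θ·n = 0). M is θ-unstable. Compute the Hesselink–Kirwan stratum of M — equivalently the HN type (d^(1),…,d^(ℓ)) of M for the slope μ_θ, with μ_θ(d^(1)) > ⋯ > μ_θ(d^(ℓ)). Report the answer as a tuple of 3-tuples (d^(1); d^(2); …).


Interval decomposition of M: I[1,1]^3, I[1,3], I[3,3].
HN type (ℓ=2): μ^(1)=5/2; μ^(2)=-1

((0, 1, 1); (4, 0, 1))


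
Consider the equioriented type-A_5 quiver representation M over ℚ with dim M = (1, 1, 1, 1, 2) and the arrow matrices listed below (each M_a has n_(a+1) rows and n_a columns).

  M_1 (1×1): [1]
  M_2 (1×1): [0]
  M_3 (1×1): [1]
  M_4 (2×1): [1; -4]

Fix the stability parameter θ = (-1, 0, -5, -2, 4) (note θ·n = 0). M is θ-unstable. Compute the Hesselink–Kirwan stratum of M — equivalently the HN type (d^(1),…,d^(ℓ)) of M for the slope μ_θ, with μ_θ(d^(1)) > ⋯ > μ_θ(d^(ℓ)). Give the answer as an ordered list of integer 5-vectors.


Via rank(M_{q-1}∘⋯∘M_p): M ≅ I[1,2], I[3,5], I[5,5].
μ_θ-semistable layers: μ^(1)=4; μ^(2)=0; μ^(3)=-1; μ^(4)=-2; μ^(5)=-5

((0, 0, 0, 0, 2); (0, 1, 0, 0, 0); (1, 0, 0, 0, 0); (0, 0, 0, 1, 0); (0, 0, 1, 0, 0))


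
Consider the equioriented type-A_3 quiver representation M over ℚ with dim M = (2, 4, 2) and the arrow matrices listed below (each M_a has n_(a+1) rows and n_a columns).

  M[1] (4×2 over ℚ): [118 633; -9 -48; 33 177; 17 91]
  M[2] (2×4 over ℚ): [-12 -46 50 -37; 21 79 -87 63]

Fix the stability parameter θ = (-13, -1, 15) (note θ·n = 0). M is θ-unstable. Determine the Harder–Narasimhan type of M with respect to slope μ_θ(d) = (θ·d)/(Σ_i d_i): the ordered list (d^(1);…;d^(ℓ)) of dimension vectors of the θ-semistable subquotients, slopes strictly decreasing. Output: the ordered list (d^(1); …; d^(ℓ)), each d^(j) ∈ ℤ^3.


Via rank(M_{q-1}∘⋯∘M_p): M ≅ I[1,2], I[1,3], I[2,2], I[2,3].
μ_θ-semistable layers: μ^(1)=15; μ^(2)=-1; μ^(3)=-13

((0, 0, 2); (0, 4, 0); (2, 0, 0))


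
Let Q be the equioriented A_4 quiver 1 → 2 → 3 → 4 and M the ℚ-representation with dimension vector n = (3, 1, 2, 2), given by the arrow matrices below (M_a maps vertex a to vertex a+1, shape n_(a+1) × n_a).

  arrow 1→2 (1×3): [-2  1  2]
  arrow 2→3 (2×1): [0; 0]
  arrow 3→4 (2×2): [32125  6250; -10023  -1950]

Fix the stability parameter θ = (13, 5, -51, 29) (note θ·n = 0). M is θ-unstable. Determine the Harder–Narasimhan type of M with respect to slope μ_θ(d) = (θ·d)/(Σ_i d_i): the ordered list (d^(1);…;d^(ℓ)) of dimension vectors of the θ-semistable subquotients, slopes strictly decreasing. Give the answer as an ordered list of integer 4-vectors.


Via rank(M_{q-1}∘⋯∘M_p): M ≅ I[1,1]^2, I[1,2], I[3,3], I[3,4], I[4,4].
μ_θ-semistable layers: μ^(1)=29; μ^(2)=13; μ^(3)=9; μ^(4)=-51

((0, 0, 0, 2); (2, 0, 0, 0); (1, 1, 0, 0); (0, 0, 2, 0))


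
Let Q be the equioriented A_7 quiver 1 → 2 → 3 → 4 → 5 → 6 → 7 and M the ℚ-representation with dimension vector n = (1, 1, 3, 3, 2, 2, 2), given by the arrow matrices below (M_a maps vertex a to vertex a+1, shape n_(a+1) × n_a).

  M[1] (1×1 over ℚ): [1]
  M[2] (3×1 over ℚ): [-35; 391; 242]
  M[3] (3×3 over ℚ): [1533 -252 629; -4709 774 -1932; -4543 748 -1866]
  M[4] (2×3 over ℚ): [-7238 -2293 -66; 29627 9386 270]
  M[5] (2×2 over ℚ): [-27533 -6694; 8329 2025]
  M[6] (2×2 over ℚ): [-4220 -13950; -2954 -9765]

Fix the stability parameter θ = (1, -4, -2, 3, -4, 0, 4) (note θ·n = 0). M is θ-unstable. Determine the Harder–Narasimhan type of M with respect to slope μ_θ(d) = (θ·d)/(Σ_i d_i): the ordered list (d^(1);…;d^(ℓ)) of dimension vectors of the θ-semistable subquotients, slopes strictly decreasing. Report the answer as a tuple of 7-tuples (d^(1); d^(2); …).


Interval decomposition of M: I[1,7], I[3,4], I[3,6], I[7,7].
HN type (ℓ=6): μ^(1)=4; μ^(2)=3; μ^(3)=0; μ^(4)=-1/2; μ^(5)=-5/3; μ^(6)=-2

((0, 0, 0, 0, 0, 0, 2); (0, 0, 0, 1, 0, 0, 0); (0, 0, 0, 0, 0, 2, 0); (0, 0, 0, 2, 2, 0, 0); (1, 1, 1, 0, 0, 0, 0); (0, 0, 2, 0, 0, 0, 0))


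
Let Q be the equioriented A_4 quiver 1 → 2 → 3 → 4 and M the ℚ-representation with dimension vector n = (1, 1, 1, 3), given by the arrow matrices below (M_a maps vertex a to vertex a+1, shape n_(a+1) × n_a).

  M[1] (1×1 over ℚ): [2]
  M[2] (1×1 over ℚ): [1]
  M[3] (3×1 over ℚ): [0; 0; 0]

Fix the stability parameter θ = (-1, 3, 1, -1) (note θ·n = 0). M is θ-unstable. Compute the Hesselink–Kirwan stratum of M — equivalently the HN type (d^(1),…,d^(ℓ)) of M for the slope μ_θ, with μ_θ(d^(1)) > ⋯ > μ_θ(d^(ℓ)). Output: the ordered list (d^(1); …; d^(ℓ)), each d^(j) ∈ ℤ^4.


Interval decomposition of M: I[1,3], I[4,4]^3.
HN type (ℓ=2): μ^(1)=2; μ^(2)=-1

((0, 1, 1, 0); (1, 0, 0, 3))


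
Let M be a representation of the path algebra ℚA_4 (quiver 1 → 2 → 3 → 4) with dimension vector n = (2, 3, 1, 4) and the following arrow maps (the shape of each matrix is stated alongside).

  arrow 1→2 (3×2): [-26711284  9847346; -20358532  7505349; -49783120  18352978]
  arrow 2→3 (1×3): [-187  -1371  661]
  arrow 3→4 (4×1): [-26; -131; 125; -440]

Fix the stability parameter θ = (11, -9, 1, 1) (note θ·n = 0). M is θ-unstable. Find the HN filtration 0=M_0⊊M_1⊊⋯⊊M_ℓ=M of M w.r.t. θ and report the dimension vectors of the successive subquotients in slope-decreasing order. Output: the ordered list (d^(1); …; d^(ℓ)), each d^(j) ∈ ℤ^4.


Interval decomposition of M: I[1,2], I[1,4], I[2,2], I[4,4]^3.
HN type (ℓ=2): μ^(1)=1; μ^(2)=-9

((2, 2, 1, 4); (0, 1, 0, 0))


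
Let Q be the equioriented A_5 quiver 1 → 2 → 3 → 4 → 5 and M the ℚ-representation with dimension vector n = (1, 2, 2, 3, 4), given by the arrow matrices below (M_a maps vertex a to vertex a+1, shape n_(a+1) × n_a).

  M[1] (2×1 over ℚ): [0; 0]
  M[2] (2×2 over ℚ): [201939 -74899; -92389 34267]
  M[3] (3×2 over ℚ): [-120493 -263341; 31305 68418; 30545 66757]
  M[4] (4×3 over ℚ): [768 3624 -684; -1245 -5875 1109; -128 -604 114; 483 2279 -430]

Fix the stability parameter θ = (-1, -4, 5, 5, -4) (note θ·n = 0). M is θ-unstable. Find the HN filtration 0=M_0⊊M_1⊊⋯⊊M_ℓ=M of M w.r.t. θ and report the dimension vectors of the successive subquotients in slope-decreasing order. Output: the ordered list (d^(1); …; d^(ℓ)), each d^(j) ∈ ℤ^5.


Barcode: M ≅ I[1,1], I[2,5]^2, I[4,4], I[5,5]^2. HN layers by μ_θ (4 steps, strictly decreasing):
  μ^(1)=5; μ^(2)=2; μ^(3)=-1; μ^(4)=-4

((0, 0, 0, 1, 0); (0, 0, 2, 2, 2); (1, 0, 0, 0, 0); (0, 2, 0, 0, 2))


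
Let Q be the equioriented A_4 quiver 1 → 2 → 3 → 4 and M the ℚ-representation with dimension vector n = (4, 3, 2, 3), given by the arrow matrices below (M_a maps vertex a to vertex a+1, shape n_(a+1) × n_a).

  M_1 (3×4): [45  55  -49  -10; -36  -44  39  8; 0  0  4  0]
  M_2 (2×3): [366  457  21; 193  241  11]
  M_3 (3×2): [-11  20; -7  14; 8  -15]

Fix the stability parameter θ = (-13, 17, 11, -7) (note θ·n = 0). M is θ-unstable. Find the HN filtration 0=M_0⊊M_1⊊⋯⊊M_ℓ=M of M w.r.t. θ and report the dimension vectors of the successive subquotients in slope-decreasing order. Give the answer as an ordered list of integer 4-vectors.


Interval decomposition of M: I[1,1]^2, I[1,4]^2, I[2,2], I[4,4].
HN type (ℓ=4): μ^(1)=17; μ^(2)=7; μ^(3)=-7; μ^(4)=-13

((0, 1, 0, 0); (0, 2, 2, 2); (0, 0, 0, 1); (4, 0, 0, 0))


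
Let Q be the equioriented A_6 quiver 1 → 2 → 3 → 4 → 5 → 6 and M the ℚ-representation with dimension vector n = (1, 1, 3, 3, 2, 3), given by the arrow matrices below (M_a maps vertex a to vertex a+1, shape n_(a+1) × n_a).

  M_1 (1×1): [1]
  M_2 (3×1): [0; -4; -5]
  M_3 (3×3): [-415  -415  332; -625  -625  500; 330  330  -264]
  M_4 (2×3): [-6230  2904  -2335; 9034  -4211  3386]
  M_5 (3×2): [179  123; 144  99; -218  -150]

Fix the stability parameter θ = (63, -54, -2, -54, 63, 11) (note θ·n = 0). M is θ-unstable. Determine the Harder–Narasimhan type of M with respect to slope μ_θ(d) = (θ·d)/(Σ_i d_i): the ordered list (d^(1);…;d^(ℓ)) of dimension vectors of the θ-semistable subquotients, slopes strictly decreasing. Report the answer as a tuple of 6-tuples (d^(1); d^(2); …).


Barcode: M ≅ I[1,3], I[3,3], I[3,6], I[4,4], I[4,6], I[6,6]. HN layers by μ_θ (6 steps, strictly decreasing):
  μ^(1)=37; μ^(2)=11; μ^(3)=7/3; μ^(4)=-2; μ^(5)=-28; μ^(6)=-54

((0, 0, 0, 0, 2, 2); (0, 0, 0, 0, 0, 1); (1, 1, 1, 0, 0, 0); (0, 0, 1, 0, 0, 0); (0, 0, 1, 1, 0, 0); (0, 0, 0, 2, 0, 0))


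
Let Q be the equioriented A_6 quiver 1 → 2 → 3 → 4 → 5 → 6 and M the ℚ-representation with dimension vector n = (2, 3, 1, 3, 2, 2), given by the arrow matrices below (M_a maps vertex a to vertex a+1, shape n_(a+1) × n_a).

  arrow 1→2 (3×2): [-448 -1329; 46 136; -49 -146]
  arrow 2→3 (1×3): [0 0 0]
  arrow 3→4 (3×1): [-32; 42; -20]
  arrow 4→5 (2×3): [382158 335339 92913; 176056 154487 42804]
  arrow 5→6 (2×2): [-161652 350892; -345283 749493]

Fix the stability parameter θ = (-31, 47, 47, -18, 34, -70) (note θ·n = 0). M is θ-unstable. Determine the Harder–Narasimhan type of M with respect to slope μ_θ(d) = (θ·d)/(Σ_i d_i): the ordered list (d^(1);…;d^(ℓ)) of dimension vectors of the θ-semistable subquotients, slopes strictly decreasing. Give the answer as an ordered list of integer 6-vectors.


Via rank(M_{q-1}∘⋯∘M_p): M ≅ I[1,2]^2, I[2,2], I[3,5], I[4,4], I[4,6], I[6,6].
μ_θ-semistable layers: μ^(1)=47; μ^(2)=34; μ^(3)=29/2; μ^(4)=-18; μ^(5)=-31; μ^(6)=-70

((0, 3, 0, 0, 0, 0); (0, 0, 0, 0, 1, 0); (0, 0, 1, 1, 0, 0); (0, 0, 0, 2, 1, 1); (2, 0, 0, 0, 0, 0); (0, 0, 0, 0, 0, 1))


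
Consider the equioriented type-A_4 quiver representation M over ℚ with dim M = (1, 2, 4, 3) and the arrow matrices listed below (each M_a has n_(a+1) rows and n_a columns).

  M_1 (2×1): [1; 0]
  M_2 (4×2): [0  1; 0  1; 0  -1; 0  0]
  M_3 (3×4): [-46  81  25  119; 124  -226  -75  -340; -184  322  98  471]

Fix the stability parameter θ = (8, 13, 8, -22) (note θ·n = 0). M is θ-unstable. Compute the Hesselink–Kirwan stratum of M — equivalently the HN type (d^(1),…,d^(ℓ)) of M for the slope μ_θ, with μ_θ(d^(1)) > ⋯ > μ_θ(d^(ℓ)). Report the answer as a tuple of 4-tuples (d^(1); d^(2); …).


Via rank(M_{q-1}∘⋯∘M_p): M ≅ I[1,2], I[2,4], I[3,3], I[3,4]^2.
μ_θ-semistable layers: μ^(1)=13; μ^(2)=8; μ^(3)=-1/3; μ^(4)=-7

((0, 1, 0, 0); (1, 0, 1, 0); (0, 1, 1, 1); (0, 0, 2, 2))


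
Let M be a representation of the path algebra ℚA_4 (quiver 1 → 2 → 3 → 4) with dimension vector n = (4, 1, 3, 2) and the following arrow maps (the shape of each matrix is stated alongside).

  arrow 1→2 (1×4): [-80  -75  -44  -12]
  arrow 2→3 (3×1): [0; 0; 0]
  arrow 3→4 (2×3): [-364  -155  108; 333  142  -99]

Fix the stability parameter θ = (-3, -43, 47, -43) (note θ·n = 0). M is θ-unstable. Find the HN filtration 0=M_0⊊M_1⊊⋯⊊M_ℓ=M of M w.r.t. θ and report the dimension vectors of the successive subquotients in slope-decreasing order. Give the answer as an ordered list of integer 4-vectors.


Barcode: M ≅ I[1,1]^3, I[1,2], I[3,3], I[3,4]^2. HN layers by μ_θ (4 steps, strictly decreasing):
  μ^(1)=47; μ^(2)=2; μ^(3)=-3; μ^(4)=-23

((0, 0, 1, 0); (0, 0, 2, 2); (3, 0, 0, 0); (1, 1, 0, 0))


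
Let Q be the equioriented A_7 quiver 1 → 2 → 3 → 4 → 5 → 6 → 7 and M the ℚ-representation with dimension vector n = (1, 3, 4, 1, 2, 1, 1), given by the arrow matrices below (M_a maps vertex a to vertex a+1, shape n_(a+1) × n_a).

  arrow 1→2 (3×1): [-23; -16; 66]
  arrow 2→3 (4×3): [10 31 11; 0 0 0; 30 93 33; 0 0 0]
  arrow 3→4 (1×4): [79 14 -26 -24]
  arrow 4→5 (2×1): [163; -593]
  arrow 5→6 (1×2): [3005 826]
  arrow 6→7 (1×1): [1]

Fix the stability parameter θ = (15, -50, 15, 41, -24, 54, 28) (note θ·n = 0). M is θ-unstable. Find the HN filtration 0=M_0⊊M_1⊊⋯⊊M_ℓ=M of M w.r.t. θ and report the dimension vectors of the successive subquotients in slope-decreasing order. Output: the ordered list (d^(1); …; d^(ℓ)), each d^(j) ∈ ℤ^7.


Barcode: M ≅ I[1,2], I[2,2], I[2,7], I[3,3]^3, I[5,5]. HN layers by μ_θ (6 steps, strictly decreasing):
  μ^(1)=41; μ^(2)=15; μ^(3)=32/3; μ^(4)=-35/2; μ^(5)=-24; μ^(6)=-50

((0, 0, 0, 0, 0, 1, 1); (0, 0, 3, 0, 0, 0, 0); (0, 0, 1, 1, 1, 0, 0); (1, 1, 0, 0, 0, 0, 0); (0, 0, 0, 0, 1, 0, 0); (0, 2, 0, 0, 0, 0, 0))


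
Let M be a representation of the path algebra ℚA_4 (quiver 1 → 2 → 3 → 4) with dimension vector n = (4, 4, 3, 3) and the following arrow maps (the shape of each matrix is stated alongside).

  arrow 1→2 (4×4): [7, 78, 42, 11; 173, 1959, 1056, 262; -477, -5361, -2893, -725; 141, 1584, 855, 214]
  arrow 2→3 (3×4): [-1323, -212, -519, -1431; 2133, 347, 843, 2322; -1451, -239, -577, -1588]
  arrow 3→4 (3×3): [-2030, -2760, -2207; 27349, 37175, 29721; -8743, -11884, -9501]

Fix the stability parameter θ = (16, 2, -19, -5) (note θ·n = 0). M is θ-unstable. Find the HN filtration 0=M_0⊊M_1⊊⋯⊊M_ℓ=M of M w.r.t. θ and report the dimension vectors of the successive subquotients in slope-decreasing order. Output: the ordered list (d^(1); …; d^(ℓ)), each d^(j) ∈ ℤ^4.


Via rank(M_{q-1}∘⋯∘M_p): M ≅ I[1,2]^2, I[1,4]^2, I[3,4].
μ_θ-semistable layers: μ^(1)=9; μ^(2)=-3/2; μ^(3)=-5; μ^(4)=-19

((2, 2, 0, 0); (2, 2, 2, 2); (0, 0, 0, 1); (0, 0, 1, 0))


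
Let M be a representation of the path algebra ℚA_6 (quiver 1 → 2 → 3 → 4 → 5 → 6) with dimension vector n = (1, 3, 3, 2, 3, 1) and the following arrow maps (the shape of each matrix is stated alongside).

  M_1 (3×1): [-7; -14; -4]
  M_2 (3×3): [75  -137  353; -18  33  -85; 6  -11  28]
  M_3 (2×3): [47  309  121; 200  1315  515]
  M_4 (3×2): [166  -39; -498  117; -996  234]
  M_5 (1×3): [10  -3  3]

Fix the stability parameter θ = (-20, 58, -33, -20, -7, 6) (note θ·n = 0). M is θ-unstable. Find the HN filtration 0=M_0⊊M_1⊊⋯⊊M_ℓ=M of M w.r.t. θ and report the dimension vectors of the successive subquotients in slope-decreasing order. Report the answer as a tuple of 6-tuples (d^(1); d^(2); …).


Barcode: M ≅ I[1,6], I[2,3], I[2,4], I[5,5]^2. HN layers by μ_θ (6 steps, strictly decreasing):
  μ^(1)=25/2; μ^(2)=6; μ^(3)=5/3; μ^(4)=-1/2; μ^(5)=-7; μ^(6)=-20

((0, 1, 1, 0, 0, 0); (0, 0, 0, 0, 0, 1); (0, 1, 1, 1, 0, 0); (0, 1, 1, 1, 1, 0); (0, 0, 0, 0, 2, 0); (1, 0, 0, 0, 0, 0))


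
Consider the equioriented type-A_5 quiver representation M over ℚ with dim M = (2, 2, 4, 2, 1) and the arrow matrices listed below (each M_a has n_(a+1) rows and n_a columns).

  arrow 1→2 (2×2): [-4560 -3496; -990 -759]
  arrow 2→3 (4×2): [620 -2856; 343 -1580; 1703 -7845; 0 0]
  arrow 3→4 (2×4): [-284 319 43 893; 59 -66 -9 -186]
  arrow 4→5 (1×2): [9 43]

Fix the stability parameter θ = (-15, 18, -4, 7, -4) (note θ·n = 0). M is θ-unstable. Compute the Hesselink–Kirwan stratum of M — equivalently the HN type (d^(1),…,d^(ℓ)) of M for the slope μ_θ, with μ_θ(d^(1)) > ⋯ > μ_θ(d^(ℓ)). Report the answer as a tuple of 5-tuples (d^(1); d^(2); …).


Via rank(M_{q-1}∘⋯∘M_p): M ≅ I[1,1], I[1,5], I[2,4], I[3,3]^2.
μ_θ-semistable layers: μ^(1)=7; μ^(2)=17/4; μ^(3)=-4; μ^(4)=-15

((0, 1, 1, 1, 0); (0, 1, 1, 1, 1); (0, 0, 2, 0, 0); (2, 0, 0, 0, 0))


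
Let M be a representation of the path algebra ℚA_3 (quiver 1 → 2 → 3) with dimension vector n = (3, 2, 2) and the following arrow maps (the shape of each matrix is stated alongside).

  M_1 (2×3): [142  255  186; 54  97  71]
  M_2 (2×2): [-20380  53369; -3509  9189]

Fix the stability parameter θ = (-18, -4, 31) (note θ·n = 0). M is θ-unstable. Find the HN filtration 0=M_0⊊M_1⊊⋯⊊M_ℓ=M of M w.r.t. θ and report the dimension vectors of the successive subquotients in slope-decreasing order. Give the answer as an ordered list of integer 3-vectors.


Barcode: M ≅ I[1,1], I[1,3]^2. HN layers by μ_θ (3 steps, strictly decreasing):
  μ^(1)=31; μ^(2)=-4; μ^(3)=-18

((0, 0, 2); (0, 2, 0); (3, 0, 0))


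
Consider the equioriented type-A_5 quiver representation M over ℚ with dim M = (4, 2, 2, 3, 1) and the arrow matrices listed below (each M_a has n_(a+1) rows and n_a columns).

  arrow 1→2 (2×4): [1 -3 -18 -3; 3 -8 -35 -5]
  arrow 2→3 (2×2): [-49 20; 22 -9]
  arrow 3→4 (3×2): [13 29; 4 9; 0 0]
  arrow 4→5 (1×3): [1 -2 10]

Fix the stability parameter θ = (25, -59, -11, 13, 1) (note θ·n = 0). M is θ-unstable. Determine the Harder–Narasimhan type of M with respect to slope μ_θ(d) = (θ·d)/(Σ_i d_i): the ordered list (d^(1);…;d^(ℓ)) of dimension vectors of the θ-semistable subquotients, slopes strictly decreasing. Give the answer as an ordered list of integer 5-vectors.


Interval decomposition of M: I[1,1]^2, I[1,4], I[1,5], I[4,4].
HN type (ℓ=5): μ^(1)=25; μ^(2)=13; μ^(3)=7; μ^(4)=-11; μ^(5)=-17

((2, 0, 0, 0, 0); (0, 0, 0, 2, 0); (0, 0, 0, 1, 1); (0, 0, 2, 0, 0); (2, 2, 0, 0, 0))


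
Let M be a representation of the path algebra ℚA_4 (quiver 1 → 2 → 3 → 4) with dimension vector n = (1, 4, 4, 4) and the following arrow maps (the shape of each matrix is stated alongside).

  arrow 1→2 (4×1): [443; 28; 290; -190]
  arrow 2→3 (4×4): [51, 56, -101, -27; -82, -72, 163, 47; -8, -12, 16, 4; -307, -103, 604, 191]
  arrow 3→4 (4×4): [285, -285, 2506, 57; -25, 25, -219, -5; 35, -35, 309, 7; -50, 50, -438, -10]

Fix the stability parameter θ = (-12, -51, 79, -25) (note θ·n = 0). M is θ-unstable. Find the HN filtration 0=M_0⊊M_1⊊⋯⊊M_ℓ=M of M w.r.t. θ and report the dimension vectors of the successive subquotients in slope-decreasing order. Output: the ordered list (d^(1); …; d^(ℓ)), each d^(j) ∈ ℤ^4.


Interval decomposition of M: I[1,3], I[2,2], I[2,3], I[2,4], I[3,4], I[4,4]^2.
HN type (ℓ=5): μ^(1)=79; μ^(2)=27; μ^(3)=-25; μ^(4)=-63/2; μ^(5)=-51

((0, 0, 2, 0); (0, 0, 2, 2); (0, 0, 0, 2); (1, 1, 0, 0); (0, 3, 0, 0))


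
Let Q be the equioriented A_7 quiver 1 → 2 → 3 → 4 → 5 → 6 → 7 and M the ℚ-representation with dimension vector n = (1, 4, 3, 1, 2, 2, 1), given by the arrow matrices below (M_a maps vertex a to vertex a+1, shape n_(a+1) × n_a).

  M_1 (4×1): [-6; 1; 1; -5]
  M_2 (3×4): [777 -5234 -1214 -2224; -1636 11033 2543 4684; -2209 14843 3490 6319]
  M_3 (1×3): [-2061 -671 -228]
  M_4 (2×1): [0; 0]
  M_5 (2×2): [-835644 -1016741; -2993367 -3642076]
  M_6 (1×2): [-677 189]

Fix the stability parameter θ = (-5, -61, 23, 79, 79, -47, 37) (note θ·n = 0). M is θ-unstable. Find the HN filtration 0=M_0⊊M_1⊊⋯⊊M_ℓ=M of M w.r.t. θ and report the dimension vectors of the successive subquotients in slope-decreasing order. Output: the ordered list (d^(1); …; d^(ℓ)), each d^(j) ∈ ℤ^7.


Interval decomposition of M: I[1,4], I[2,2], I[2,3]^2, I[5,6], I[5,7].
HN type (ℓ=6): μ^(1)=79; μ^(2)=37; μ^(3)=23; μ^(4)=16; μ^(5)=-33; μ^(6)=-61

((0, 0, 0, 1, 0, 0, 0); (0, 0, 0, 0, 0, 0, 1); (0, 0, 3, 0, 0, 0, 0); (0, 0, 0, 0, 2, 2, 0); (1, 1, 0, 0, 0, 0, 0); (0, 3, 0, 0, 0, 0, 0))


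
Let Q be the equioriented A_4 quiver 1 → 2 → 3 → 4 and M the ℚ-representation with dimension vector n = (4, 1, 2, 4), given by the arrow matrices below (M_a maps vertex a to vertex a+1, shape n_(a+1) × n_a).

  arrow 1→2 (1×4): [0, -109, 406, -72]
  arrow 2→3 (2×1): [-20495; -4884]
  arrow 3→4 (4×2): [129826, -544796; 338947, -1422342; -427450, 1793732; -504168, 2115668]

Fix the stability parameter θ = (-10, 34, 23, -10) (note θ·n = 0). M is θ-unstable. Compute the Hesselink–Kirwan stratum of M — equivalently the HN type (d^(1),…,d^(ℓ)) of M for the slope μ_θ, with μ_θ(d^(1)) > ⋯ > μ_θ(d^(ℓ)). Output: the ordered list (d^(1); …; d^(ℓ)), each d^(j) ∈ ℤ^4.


Interval decomposition of M: I[1,1]^3, I[1,4], I[3,4], I[4,4]^2.
HN type (ℓ=3): μ^(1)=47/3; μ^(2)=13/2; μ^(3)=-10

((0, 1, 1, 1); (0, 0, 1, 1); (4, 0, 0, 2))


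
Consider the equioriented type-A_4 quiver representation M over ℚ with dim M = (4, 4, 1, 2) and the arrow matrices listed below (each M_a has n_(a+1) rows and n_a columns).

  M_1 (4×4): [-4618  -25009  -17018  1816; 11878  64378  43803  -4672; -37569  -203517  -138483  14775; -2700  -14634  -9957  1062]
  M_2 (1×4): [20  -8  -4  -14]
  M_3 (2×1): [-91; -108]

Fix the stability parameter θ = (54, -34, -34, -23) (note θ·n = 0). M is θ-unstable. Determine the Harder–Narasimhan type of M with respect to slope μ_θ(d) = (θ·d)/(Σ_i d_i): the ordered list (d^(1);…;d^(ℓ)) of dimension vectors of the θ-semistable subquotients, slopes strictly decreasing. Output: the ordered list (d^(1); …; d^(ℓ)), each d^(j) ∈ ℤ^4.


Barcode: M ≅ I[1,1], I[1,2]^2, I[1,4], I[2,2], I[4,4]. HN layers by μ_θ (5 steps, strictly decreasing):
  μ^(1)=54; μ^(2)=10; μ^(3)=-37/4; μ^(4)=-23; μ^(5)=-34

((1, 0, 0, 0); (2, 2, 0, 0); (1, 1, 1, 1); (0, 0, 0, 1); (0, 1, 0, 0))


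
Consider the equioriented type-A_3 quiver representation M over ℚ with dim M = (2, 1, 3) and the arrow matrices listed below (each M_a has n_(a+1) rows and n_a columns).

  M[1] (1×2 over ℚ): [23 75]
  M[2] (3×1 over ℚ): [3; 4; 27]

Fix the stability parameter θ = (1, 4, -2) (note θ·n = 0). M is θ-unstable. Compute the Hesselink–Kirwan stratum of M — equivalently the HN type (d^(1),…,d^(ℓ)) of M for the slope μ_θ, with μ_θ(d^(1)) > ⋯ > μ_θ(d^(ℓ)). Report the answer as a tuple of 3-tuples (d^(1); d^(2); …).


Via rank(M_{q-1}∘⋯∘M_p): M ≅ I[1,1], I[1,3], I[3,3]^2.
μ_θ-semistable layers: μ^(1)=1; μ^(2)=-2

((2, 1, 1); (0, 0, 2))


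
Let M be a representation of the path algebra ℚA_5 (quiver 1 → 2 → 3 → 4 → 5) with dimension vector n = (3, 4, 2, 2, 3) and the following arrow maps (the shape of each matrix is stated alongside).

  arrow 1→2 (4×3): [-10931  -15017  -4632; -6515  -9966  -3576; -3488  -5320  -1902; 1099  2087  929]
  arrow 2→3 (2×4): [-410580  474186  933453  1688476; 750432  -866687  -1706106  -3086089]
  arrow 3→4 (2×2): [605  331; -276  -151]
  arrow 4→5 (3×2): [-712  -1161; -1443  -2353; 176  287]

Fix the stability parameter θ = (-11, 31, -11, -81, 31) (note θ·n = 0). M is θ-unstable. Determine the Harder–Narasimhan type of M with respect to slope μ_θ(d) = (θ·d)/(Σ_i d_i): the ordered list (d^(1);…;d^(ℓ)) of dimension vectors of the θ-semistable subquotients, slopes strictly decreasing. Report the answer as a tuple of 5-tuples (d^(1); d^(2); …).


Barcode: M ≅ I[1,2], I[1,5]^2, I[2,2], I[5,5]. HN layers by μ_θ (3 steps, strictly decreasing):
  μ^(1)=31; μ^(2)=-11; μ^(3)=-18

((0, 2, 0, 0, 3); (1, 0, 0, 0, 0); (2, 2, 2, 2, 0))


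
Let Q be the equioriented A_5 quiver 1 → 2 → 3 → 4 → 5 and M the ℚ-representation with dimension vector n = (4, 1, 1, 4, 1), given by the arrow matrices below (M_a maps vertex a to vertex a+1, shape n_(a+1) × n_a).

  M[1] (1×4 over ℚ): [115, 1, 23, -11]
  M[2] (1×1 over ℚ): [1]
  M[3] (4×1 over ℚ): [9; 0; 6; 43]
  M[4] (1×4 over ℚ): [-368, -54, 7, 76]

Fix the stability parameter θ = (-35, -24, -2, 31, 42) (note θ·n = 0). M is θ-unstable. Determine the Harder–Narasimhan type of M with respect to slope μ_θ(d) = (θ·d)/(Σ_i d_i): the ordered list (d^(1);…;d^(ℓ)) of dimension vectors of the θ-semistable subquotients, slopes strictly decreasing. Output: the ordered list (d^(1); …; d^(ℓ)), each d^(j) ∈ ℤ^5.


Via rank(M_{q-1}∘⋯∘M_p): M ≅ I[1,1]^3, I[1,5], I[4,4]^3.
μ_θ-semistable layers: μ^(1)=42; μ^(2)=31; μ^(3)=-2; μ^(4)=-24; μ^(5)=-35

((0, 0, 0, 0, 1); (0, 0, 0, 4, 0); (0, 0, 1, 0, 0); (0, 1, 0, 0, 0); (4, 0, 0, 0, 0))


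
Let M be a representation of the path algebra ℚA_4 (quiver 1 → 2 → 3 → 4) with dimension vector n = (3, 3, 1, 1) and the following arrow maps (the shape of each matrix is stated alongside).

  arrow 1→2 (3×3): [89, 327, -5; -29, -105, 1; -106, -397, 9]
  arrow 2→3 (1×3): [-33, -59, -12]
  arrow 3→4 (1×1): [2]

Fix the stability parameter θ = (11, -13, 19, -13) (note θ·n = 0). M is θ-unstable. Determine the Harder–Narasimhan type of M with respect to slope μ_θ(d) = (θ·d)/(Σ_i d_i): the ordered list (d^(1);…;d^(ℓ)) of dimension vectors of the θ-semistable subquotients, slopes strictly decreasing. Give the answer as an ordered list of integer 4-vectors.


Interval decomposition of M: I[1,2]^2, I[1,4].
HN type (ℓ=2): μ^(1)=3; μ^(2)=-1

((0, 0, 1, 1); (3, 3, 0, 0))


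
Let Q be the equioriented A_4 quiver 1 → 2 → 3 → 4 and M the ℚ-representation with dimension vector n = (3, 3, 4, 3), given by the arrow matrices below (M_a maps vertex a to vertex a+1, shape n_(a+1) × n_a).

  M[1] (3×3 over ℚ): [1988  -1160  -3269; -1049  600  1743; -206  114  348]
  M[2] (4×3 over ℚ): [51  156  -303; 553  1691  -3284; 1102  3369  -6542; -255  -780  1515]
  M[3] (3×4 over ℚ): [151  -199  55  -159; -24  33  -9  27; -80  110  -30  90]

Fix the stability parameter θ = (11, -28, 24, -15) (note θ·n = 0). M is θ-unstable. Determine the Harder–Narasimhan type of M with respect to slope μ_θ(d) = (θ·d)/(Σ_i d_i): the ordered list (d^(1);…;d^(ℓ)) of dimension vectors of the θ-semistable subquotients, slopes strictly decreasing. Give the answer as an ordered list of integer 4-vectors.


Via rank(M_{q-1}∘⋯∘M_p): M ≅ I[1,3], I[1,4]^2, I[3,3], I[4,4].
μ_θ-semistable layers: μ^(1)=24; μ^(2)=9/2; μ^(3)=-17/2; μ^(4)=-15

((0, 0, 2, 0); (0, 0, 2, 2); (3, 3, 0, 0); (0, 0, 0, 1))


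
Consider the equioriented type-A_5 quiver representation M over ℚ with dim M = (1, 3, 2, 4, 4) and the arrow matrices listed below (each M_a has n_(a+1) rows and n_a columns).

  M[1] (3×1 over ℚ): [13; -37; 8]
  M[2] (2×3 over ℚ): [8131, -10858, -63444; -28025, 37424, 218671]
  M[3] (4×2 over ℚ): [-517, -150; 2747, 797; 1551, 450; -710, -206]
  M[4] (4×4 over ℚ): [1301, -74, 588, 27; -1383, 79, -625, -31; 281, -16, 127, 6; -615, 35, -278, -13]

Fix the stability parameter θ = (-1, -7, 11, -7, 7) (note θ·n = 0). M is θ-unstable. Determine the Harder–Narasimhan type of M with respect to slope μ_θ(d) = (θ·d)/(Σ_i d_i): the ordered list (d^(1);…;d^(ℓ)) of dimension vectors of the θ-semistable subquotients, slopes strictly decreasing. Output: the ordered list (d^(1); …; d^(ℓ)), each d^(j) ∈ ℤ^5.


Via rank(M_{q-1}∘⋯∘M_p): M ≅ I[1,5], I[2,2], I[2,5], I[4,5]^2.
μ_θ-semistable layers: μ^(1)=7; μ^(2)=2; μ^(3)=-4; μ^(4)=-7

((0, 0, 0, 0, 4); (0, 0, 2, 2, 0); (1, 1, 0, 0, 0); (0, 2, 0, 2, 0))


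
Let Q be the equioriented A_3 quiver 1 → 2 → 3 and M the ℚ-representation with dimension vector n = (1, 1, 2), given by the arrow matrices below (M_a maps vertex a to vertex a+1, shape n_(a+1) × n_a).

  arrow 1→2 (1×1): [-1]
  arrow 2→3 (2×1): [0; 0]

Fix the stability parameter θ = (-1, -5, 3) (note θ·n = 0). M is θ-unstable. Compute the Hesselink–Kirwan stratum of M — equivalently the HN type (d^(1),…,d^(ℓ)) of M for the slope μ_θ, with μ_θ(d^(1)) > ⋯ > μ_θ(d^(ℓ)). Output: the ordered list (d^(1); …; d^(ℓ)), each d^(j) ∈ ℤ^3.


Via rank(M_{q-1}∘⋯∘M_p): M ≅ I[1,2], I[3,3]^2.
μ_θ-semistable layers: μ^(1)=3; μ^(2)=-3

((0, 0, 2); (1, 1, 0))


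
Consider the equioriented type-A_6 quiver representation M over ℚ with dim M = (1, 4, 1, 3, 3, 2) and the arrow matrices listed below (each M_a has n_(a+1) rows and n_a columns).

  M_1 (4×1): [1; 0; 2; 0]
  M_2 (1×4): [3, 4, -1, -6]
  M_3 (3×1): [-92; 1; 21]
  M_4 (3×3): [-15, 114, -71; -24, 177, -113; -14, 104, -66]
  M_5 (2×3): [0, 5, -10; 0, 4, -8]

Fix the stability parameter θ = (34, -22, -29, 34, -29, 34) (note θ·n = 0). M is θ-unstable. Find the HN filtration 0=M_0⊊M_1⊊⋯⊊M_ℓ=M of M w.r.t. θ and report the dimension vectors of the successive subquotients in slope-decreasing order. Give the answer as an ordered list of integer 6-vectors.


Barcode: M ≅ I[1,5], I[2,2]^3, I[4,4], I[4,6], I[5,5], I[6,6]. HN layers by μ_θ (5 steps, strictly decreasing):
  μ^(1)=34; μ^(2)=5/2; μ^(3)=-17/3; μ^(4)=-22; μ^(5)=-29

((0, 0, 0, 1, 0, 2); (0, 0, 0, 2, 2, 0); (1, 1, 1, 0, 0, 0); (0, 3, 0, 0, 0, 0); (0, 0, 0, 0, 1, 0))


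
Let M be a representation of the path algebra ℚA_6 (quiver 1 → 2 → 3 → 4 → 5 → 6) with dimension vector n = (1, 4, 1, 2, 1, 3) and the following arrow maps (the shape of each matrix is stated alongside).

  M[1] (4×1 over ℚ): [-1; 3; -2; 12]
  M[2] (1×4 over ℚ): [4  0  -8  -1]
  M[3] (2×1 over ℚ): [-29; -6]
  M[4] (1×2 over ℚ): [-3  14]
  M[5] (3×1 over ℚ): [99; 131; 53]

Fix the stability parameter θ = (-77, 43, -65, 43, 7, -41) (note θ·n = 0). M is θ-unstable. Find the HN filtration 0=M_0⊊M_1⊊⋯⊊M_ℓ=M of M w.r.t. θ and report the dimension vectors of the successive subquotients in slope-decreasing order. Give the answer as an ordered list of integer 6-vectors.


Via rank(M_{q-1}∘⋯∘M_p): M ≅ I[1,2], I[2,2]^2, I[2,6], I[4,4], I[6,6]^2.
μ_θ-semistable layers: μ^(1)=43; μ^(2)=3; μ^(3)=-11; μ^(4)=-41; μ^(5)=-77

((0, 3, 0, 1, 0, 0); (0, 0, 0, 1, 1, 1); (0, 1, 1, 0, 0, 0); (0, 0, 0, 0, 0, 2); (1, 0, 0, 0, 0, 0))


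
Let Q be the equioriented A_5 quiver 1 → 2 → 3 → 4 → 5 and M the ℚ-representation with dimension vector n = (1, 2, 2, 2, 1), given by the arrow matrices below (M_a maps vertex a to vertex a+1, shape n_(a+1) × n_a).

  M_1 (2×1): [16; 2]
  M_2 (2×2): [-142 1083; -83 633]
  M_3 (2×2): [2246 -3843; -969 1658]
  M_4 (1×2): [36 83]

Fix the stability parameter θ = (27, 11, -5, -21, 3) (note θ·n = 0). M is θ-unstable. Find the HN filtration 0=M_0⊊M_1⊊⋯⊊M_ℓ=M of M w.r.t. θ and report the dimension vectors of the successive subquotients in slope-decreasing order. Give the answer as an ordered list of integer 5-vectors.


Barcode: M ≅ I[1,5], I[2,4]. HN layers by μ_θ (2 steps, strictly decreasing):
  μ^(1)=3; μ^(2)=-5

((1, 1, 1, 1, 1); (0, 1, 1, 1, 0))


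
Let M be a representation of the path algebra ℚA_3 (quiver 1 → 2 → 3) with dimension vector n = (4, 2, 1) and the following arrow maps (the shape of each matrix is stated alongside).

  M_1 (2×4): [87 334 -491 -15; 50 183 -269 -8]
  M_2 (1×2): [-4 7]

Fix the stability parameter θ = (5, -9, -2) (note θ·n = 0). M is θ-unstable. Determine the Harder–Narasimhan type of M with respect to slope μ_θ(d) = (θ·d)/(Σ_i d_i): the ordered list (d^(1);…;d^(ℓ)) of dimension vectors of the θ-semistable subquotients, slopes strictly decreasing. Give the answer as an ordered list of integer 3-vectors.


Via rank(M_{q-1}∘⋯∘M_p): M ≅ I[1,1]^2, I[1,2], I[1,3].
μ_θ-semistable layers: μ^(1)=5; μ^(2)=-2

((2, 0, 0); (2, 2, 1))


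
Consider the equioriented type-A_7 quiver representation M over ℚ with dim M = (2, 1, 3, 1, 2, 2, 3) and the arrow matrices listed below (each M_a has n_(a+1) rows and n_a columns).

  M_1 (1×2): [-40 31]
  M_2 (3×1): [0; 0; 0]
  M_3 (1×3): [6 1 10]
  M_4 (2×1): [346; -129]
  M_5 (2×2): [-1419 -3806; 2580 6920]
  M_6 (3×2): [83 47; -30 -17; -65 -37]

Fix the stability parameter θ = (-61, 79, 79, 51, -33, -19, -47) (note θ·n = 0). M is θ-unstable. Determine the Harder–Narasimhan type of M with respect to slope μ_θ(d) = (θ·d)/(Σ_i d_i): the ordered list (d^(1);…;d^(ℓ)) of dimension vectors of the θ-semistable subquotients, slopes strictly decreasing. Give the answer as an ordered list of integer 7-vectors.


Via rank(M_{q-1}∘⋯∘M_p): M ≅ I[1,1], I[1,2], I[3,3]^2, I[3,5], I[5,7], I[6,7], I[7,7].
μ_θ-semistable layers: μ^(1)=79; μ^(2)=97/3; μ^(3)=-33; μ^(4)=-47; μ^(5)=-61

((0, 1, 2, 0, 0, 0, 0); (0, 0, 1, 1, 1, 0, 0); (0, 0, 0, 0, 1, 2, 2); (0, 0, 0, 0, 0, 0, 1); (2, 0, 0, 0, 0, 0, 0))


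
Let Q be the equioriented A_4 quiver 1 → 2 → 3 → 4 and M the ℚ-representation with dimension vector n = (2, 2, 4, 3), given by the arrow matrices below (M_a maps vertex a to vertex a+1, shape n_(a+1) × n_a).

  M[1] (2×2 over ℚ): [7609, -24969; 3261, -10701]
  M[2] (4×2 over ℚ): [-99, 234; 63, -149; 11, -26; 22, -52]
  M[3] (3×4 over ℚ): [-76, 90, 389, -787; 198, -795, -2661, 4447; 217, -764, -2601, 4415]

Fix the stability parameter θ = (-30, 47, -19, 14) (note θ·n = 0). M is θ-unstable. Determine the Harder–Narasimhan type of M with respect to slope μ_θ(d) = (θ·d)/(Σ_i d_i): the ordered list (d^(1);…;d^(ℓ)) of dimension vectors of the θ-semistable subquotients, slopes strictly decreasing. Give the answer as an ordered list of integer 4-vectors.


Barcode: M ≅ I[1,1], I[1,4], I[2,4], I[3,3], I[3,4]. HN layers by μ_θ (3 steps, strictly decreasing):
  μ^(1)=14; μ^(2)=-19; μ^(3)=-30

((0, 2, 2, 3); (0, 0, 2, 0); (2, 0, 0, 0))


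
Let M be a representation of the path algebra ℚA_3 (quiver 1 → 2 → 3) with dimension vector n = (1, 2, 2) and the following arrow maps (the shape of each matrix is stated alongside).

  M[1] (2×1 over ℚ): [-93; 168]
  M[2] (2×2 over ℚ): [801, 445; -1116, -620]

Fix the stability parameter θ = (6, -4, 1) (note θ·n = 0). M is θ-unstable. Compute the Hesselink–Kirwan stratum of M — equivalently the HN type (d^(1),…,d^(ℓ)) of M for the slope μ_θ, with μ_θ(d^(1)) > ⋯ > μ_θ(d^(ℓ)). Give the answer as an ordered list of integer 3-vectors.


Interval decomposition of M: I[1,3], I[2,2], I[3,3].
HN type (ℓ=2): μ^(1)=1; μ^(2)=-4

((1, 1, 2); (0, 1, 0))
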